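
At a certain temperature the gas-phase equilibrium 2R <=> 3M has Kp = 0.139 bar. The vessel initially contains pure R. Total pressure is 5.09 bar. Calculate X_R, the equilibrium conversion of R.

X = 0.181

Basis: 1 mol R initially; let X = conversion of R. Extent ξ = 0.5X.
Moles: n_R = 1 − X; n_M = 1.5X.
Summing: n_T = 1 + 0.5X.
With p_i = (n_i/n_T)P, Kp = p_M^3 / (p_R^2).
Setting this equal to 0.139 bar and taking the physical root (0 < X < 1) gives X = 0.181.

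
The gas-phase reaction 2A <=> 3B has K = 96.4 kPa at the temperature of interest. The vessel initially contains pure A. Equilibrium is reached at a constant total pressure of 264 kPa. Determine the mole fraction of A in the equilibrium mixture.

Let X = conversion of A (basis 1 mol A); extent of reaction ξ = 0.5X.
Species balance: n_A = 1 − X; n_B = 1.5X.
Summing: n_T = 1 + 0.5X.
With p_i = (n_i/n_T)P, K = p_B^3 / (p_A^2).
Equating to 96.4 kPa and solving on 0 < X < 1: X = 0.370.
Then n_A = 0.63, n_T = 1.19, so y_A = 0.531.

y_A = 0.531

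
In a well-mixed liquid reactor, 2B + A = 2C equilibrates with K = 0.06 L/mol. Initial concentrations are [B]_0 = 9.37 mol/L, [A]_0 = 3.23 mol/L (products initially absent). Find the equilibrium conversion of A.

Let X = conversion of A; extent ξ = 3.23·X mol/L.
Concentrations: [B] = 9.37 − 6.46X; [A] = 3.23 − 3.23X; [C] = 6.46X.
K = [C]^2 / ([B]^2 [A]).
This equals 0.06 at X = 0.375 (the root in 0 < X < 1).

X = 0.375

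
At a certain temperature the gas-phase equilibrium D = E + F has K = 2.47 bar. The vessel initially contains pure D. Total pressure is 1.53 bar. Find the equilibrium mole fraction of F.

y_F = 0.440

Take 1 mol D as basis and let X be its fractional conversion, so ξ = X.
Moles: n_D = 1 − X; n_E = X; n_F = X.
Summing: n_T = 1 + X.
With p_i = (n_i/n_T)P, K = p_E p_F / (p_D).
Substituting and setting equal to 2.47 bar gives a polynomial in X; the root in (0,1) is X = 0.786.
Then n_F = 0.786, n_T = 1.79, so y_F = 0.440.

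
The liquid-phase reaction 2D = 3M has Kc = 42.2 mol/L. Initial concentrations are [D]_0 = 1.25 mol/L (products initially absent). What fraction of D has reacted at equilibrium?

X = 0.782

Let X = conversion of D; extent ξ = 1.25X/2 mol/L.
Concentrations: [D] = 1.25 − 1.25X; [M] = 1.88X.
Kc = [M]^3 / ([D]^2).
Setting equal to 42.2 and solving for X on (0,1) gives X = 0.782.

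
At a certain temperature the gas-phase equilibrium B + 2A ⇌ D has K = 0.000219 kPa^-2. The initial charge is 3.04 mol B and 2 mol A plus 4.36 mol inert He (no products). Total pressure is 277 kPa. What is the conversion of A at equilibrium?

Let X = conversion of A (basis 2 mol A); extent of reaction ξ = X.
Mole table: n_B = 3.04 − X; n_A = 2 − 2X; n_D = X; n_I = 4.36 (inert).
Summing: n_T = 9.4 − 2X.
y_i = n_i/n_T, p_i = y_i·P. K = p_D / (p_B p_A^2).
Equating to 0.000219 kPa^-2 and solving on 0 < X < 1: X = 0.532.

X = 0.532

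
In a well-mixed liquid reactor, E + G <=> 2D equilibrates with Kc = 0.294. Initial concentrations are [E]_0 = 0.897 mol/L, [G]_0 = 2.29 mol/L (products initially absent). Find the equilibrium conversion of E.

Let X = conversion of E; extent ξ = 0.897·X mol/L.
Concentrations: [E] = 0.897 − 0.897X; [G] = 2.29 − 0.897X; [D] = 1.79X.
Kc = [D]^2 / ([E] [G]).
Equating to 0.294: the physical root is X = 0.331.

X = 0.331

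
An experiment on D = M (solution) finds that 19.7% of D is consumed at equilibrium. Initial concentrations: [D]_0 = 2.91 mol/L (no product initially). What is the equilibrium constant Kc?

Let X = conversion of D.
Concentrations: [D] = 2.91 − 2.91X; [M] = 2.91X.
At X = 0.197: [D] = 2.34, [M] = 0.573.
Kc = [M] / ([D]) = 0.245.

Kc = 0.245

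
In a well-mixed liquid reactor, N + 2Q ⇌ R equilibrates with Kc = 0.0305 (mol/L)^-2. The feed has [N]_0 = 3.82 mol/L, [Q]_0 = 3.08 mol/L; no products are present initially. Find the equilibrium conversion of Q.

Let X = conversion of Q; extent ξ = 3.08X/2 mol/L.
Concentrations: [N] = 3.82 − 1.54X; [Q] = 3.08 − 3.08X; [R] = 1.54X.
Kc = [R] / ([N] [Q]^2).
Solving Kc = 0.0305 for X ∈ (0,1): X = 0.305.

X = 0.305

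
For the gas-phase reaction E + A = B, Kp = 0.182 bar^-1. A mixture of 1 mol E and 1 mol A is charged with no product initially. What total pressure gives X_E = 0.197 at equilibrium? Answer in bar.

Let X = conversion of E (basis 1 mol E); extent of reaction ξ = X.
Moles: n_E = 1 − X; n_A = 1 − X; n_B = X.
Summing: n_T = 2 − X.
Kp = p_B / (p_E p_A) with p_i = (n_i/n_T)·P.
At X = 0.197: the mole-fraction product g(X) = Π y_i^ν_i = 0.5508. Since Kp = g(X)·P^{-1}, P = (g/Kp)^(1/1) = (0.5508/0.182)^(1/1) = 3.03 bar.

P = 3.03 bar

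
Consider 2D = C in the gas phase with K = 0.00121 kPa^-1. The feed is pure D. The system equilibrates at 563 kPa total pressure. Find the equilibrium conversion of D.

X = 0.482

Take 1 mol D as basis and let X be its fractional conversion, so ξ = 0.5X.
Moles: n_D = 1 − X; n_C = 0.5X.
n_T = Σnᵢ = 1 − 0.5X.
Mole fractions y_i = n_i/n_T; K = p_C / (p_D^2) with p_i = y_i·P.
Setting this equal to 0.00121 kPa^-1 and taking the physical root (0 < X < 1) gives X = 0.482.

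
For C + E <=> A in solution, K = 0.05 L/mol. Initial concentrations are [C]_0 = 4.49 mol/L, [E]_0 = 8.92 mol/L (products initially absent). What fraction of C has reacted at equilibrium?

X = 0.277

Let X = conversion of C; extent ξ = 4.49·X mol/L.
Concentrations: [C] = 4.49 − 4.49X; [E] = 8.92 − 4.49X; [A] = 4.49X.
K = [A] / ([C] [E]).
Solving K = 0.05 for X ∈ (0,1): X = 0.277.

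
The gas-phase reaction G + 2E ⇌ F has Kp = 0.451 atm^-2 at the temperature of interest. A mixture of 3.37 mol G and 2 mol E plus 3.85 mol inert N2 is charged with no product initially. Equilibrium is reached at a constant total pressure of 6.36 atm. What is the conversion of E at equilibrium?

Basis: 2 mol E initially; let X = conversion of E. Extent ξ = X.
Moles: n_G = 3.37 − X; n_E = 2 − 2X; n_F = X; n_I = 3.85 (inert).
Total moles n_T = 9.22 − 2X.
With p_i = (n_i/n_T)P, Kp = p_F / (p_G p_E^2).
This yields a degree-3 equation in X; solving on (0,1), X = 0.572.

X = 0.572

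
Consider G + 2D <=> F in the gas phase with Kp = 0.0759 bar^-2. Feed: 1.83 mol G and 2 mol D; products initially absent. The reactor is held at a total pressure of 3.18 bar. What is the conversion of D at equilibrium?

X = 0.247

Take 2 mol D as basis and let X be its fractional conversion, so ξ = X.
At extent ξ: n_G = 1.83 − X; n_D = 2 − 2X; n_F = X.
n_T = Σnᵢ = 3.83 − 2X.
y_i = n_i/n_T, p_i = y_i·P. Kp = p_F / (p_G p_D^2).
Setting this equal to 0.0759 bar^-2 and taking the physical root (0 < X < 1) gives X = 0.247.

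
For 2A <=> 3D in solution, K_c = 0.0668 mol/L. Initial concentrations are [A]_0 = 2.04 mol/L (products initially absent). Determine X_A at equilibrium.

X = 0.186

Let X = conversion of A; extent ξ = 2.04X/2 mol/L.
Concentrations: [A] = 2.04 − 2.04X; [D] = 3.06X.
K_c = [D]^3 / ([A]^2).
Setting equal to 0.0668 and solving for X on (0,1) gives X = 0.186.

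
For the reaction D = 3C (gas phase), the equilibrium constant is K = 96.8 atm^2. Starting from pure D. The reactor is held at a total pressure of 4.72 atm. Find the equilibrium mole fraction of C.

y_C = 0.856

Let X = conversion of D (basis 1 mol D); extent of reaction ξ = X.
Species balance: n_D = 1 − X; n_C = 3X.
n_T = Σnᵢ = 1 + 2X.
y_i = n_i/n_T, p_i = y_i·P. K = p_C^3 / (p_D).
Substituting and setting equal to 96.8 atm^2 gives a polynomial in X; the root in (0,1) is X = 0.664.
Then n_C = 1.99, n_T = 2.33, so y_C = 0.856.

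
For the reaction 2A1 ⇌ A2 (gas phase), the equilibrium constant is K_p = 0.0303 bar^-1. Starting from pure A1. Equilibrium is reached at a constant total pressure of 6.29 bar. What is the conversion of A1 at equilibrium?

Let X = conversion of A1 (basis 1 mol A1); extent of reaction ξ = 0.5X.
Moles: n_A1 = 1 − X; n_A2 = 0.5X.
Total moles n_T = 1 − 0.5X.
With p_i = (n_i/n_T)P, K_p = p_A2 / (p_A1^2).
This yields a degree-2 equation in X; solving on (0,1), X = 0.247.

X = 0.247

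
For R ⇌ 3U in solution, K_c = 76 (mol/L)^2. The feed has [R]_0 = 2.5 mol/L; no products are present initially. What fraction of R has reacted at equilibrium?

X = 0.576

Let X = conversion of R; extent ξ = 2.5·X mol/L.
Concentrations: [R] = 2.5 − 2.5X; [U] = 7.5X.
K_c = [U]^3 / ([R]).
Setting equal to 76 and solving for X on (0,1) gives X = 0.576.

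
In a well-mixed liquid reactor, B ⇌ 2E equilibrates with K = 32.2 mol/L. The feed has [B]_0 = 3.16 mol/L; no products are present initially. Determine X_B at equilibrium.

Let X = conversion of B; extent ξ = 3.16·X mol/L.
Concentrations: [B] = 3.16 − 3.16X; [E] = 6.32X.
K = [E]^2 / ([B]).
This equals 32.2 at X = 0.768 (the root in 0 < X < 1).

X = 0.768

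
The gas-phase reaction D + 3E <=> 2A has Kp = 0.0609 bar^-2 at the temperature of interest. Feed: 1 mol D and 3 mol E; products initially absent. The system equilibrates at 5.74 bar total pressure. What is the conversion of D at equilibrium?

Let X = conversion of D (basis 1 mol D); extent of reaction ξ = X.
Species balance: n_D = 1 − X; n_E = 3 − 3X; n_A = 2X.
n_T = Σnᵢ = 4 − 2X.
With p_i = (n_i/n_T)P, Kp = p_A^2 / (p_D p_E^3).
Substituting and setting equal to 0.0609 bar^-2 gives a polynomial in X; the root in (0,1) is X = 0.407.

X = 0.407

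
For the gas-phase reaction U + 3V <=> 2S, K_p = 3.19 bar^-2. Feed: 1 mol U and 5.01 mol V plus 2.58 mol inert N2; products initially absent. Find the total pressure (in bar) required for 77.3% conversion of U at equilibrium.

Basis: 1 mol U initially; let X = conversion of U. Extent ξ = X.
At extent ξ: n_U = 1 − X; n_V = 5.01 − 3X; n_S = 2X; n_I = 2.58 (inert).
Total moles n_T = 8.59 − 2X.
K_p = p_S^2 / (p_U p_V^3) with p_i = (n_i/n_T)·P.
At X = 0.773: the mole-fraction product g(X) = Π y_i^ν_i = 26.81. Since K_p = g(X)·P^{-2}, P = (g/K_p)^(1/2) = (26.81/3.19)^(1/2) = 2.9 bar.

P = 2.9 bar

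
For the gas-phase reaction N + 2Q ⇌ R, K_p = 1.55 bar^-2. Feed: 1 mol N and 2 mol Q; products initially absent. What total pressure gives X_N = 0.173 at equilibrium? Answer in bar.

P = 0.589 bar

Take 1 mol N as basis and let X be its fractional conversion, so ξ = X.
At extent ξ: n_N = 1 − X; n_Q = 2 − 2X; n_R = X.
Total moles n_T = 3 − 2X.
K_p = p_R / (p_N p_Q^2) with p_i = (n_i/n_T)·P.
At X = 0.173: the mole-fraction product g(X) = Π y_i^ν_i = 0.5386. Since K_p = g(X)·P^{-2}, P = (g/K_p)^(1/2) = (0.5386/1.55)^(1/2) = 0.589 bar.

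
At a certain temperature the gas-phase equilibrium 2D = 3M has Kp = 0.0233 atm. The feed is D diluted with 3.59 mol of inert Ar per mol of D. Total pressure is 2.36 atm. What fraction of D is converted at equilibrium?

Take 1 mol D as basis and let X be its fractional conversion, so ξ = 0.5X.
Species balance: n_D = 1 − X; n_M = 1.5X; n_I = 3.59 (inert).
n_T = Σnᵢ = 4.59 + 0.5X.
With p_i = (n_i/n_T)P, Kp = p_M^3 / (p_D^2).
Equating to 0.0233 atm and solving on 0 < X < 1: X = 0.205.

X = 0.205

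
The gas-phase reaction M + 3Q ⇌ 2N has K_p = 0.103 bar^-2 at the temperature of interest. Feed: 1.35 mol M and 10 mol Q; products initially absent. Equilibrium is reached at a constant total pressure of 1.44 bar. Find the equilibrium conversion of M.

Basis: 1.35 mol M initially; let X = conversion of M. Extent ξ = 1.35X.
Moles: n_M = 1.35 − 1.35X; n_Q = 10 − 4.05X; n_N = 2.7X.
Summing: n_T = 11.3 − 2.7X.
y_i = n_i/n_T, p_i = y_i·P. K_p = p_N^2 / (p_M p_Q^3).
This yields a degree-4 equation in X; solving on (0,1), X = 0.375.

X = 0.375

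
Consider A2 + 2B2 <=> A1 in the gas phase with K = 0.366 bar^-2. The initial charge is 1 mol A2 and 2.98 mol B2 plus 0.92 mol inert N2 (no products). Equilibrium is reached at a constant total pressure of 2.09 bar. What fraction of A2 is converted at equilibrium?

Basis: 1 mol A2 initially; let X = conversion of A2. Extent ξ = X.
Moles: n_A2 = 1 − X; n_B2 = 2.98 − 2X; n_A1 = X; n_I = 0.92 (inert).
Total moles n_T = 4.9 − 2X.
With p_i = (n_i/n_T)P, K = p_A1 / (p_A2 p_B2^2).
This yields a degree-3 equation in X; solving on (0,1), X = 0.325.

X = 0.325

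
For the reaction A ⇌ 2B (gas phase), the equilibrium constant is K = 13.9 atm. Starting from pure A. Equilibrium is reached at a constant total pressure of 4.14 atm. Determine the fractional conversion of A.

Take 1 mol A as basis and let X be its fractional conversion, so ξ = X.
Species balance: n_A = 1 − X; n_B = 2X.
Summing: n_T = 1 + X.
y_i = n_i/n_T, p_i = y_i·P. K = p_B^2 / (p_A).
Equating to 13.9 atm and solving on 0 < X < 1: X = 0.676.

X = 0.676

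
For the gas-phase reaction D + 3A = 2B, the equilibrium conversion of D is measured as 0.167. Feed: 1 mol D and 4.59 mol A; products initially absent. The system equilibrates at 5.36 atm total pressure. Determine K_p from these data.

K_p = 0.00188 atm^-2

Basis: 1 mol D initially; let X = conversion of D. Extent ξ = X.
Moles: n_D = 1 − X; n_A = 4.59 − 3X; n_B = 2X.
Summing: n_T = 5.59 − 2X.
At X = 0.167: n_D = 0.833, n_A = 4.09, n_B = 0.334, n_T = 5.26.
p_i = (n_i/n_T)·P. K_p = p_B^2 / (p_D p_A^3) = 0.00188 atm^-2.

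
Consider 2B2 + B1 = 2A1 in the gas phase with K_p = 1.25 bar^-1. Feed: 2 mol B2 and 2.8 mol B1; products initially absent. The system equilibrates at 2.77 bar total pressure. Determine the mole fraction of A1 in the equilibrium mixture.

y_A1 = 0.272

Let X = conversion of B2 (basis 2 mol B2); extent of reaction ξ = X.
Species balance: n_B2 = 2 − 2X; n_B1 = 2.8 − X; n_A1 = 2X.
Total moles n_T = 4.8 − X.
Mole fractions y_i = n_i/n_T; K_p = p_A1^2 / (p_B2^2 p_B1) with p_i = y_i·P.
Setting this equal to 1.25 bar^-1 and taking the physical root (0 < X < 1) gives X = 0.575.
Then n_A1 = 1.15, n_T = 4.23, so y_A1 = 0.272.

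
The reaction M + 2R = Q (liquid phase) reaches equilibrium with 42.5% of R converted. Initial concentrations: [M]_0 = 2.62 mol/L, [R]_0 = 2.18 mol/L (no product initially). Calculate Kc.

Let X = conversion of R.
Concentrations: [M] = 2.62 − 1.09X; [R] = 2.18 − 2.18X; [Q] = 1.09X.
At X = 0.425: [M] = 2.16, [R] = 1.25, [Q] = 0.463.
Kc = [Q] / ([M] [R]^2) = 0.137 (mol/L)^-2.

Kc = 0.137 (mol/L)^-2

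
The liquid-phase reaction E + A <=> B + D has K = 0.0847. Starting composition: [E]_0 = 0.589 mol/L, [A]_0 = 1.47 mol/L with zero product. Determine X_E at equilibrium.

Let X = conversion of E; extent ξ = 0.589·X mol/L.
Concentrations: [E] = 0.589 − 0.589X; [A] = 1.47 − 0.589X; [B] = 0.589X; [D] = 0.589X.
K = [B] [D] / ([E] [A]).
Solving K = 0.0847 for X ∈ (0,1): X = 0.345.

X = 0.345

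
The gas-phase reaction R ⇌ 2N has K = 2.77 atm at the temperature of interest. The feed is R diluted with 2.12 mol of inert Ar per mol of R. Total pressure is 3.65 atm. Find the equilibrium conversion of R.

Let X = conversion of R (basis 1 mol R); extent of reaction ξ = X.
At extent ξ: n_R = 1 − X; n_N = 2X; n_I = 2.12 (inert).
n_T = Σnᵢ = 3.12 + X.
y_i = n_i/n_T, p_i = y_i·P. K = p_N^2 / (p_R).
This yields a degree-2 equation in X; solving on (0,1), X = 0.556.

X = 0.556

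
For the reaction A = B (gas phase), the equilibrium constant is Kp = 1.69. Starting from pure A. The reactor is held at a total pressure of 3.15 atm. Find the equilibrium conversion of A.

X = 0.628

Let X = conversion of A (basis 1 mol A); extent of reaction ξ = X.
At extent ξ: n_A = 1 − X; n_B = X.
Total moles n_T = 1 (Δν = 0, constant).
With p_i = (n_i/n_T)P, Kp = p_B / (p_A).
Equating to 1.69 and solving on 0 < X < 1: X = 0.628.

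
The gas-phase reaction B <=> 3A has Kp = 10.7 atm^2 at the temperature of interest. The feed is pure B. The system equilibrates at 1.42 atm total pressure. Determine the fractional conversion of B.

X = 0.698

Basis: 1 mol B initially; let X = conversion of B. Extent ξ = X.
At extent ξ: n_B = 1 − X; n_A = 3X.
Total moles n_T = 1 + 2X.
y_i = n_i/n_T, p_i = y_i·P. Kp = p_A^3 / (p_B).
Setting this equal to 10.7 atm^2 and taking the physical root (0 < X < 1) gives X = 0.698.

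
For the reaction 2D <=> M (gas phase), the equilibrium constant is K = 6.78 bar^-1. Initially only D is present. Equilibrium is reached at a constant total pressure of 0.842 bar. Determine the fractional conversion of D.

X = 0.795

Take 1 mol D as basis and let X be its fractional conversion, so ξ = 0.5X.
Moles: n_D = 1 − X; n_M = 0.5X.
Summing: n_T = 1 − 0.5X.
With p_i = (n_i/n_T)P, K = p_M / (p_D^2).
Setting this equal to 6.78 bar^-1 and taking the physical root (0 < X < 1) gives X = 0.795.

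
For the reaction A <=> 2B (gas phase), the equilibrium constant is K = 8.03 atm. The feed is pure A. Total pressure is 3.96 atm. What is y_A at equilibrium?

Basis: 1 mol A initially; let X = conversion of A. Extent ξ = X.
Species balance: n_A = 1 − X; n_B = 2X.
Total moles n_T = 1 + X.
Mole fractions y_i = n_i/n_T; K = p_B^2 / (p_A) with p_i = y_i·P.
This yields a degree-2 equation in X; solving on (0,1), X = 0.580.
Then n_A = 0.42, n_T = 1.58, so y_A = 0.266.

y_A = 0.266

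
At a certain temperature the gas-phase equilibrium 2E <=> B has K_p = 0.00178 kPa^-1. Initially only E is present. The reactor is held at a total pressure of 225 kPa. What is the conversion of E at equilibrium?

Let X = conversion of E (basis 1 mol E); extent of reaction ξ = 0.5X.
At extent ξ: n_E = 1 − X; n_B = 0.5X.
Total moles n_T = 1 − 0.5X.
Mole fractions y_i = n_i/n_T; K_p = p_B / (p_E^2) with p_i = y_i·P.
This yields a degree-2 equation in X; solving on (0,1), X = 0.380.

X = 0.380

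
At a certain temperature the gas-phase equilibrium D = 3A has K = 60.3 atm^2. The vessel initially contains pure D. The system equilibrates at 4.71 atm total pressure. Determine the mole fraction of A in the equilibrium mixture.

y_A = 0.807

Take 1 mol D as basis and let X be its fractional conversion, so ξ = X.
At extent ξ: n_D = 1 − X; n_A = 3X.
Total moles n_T = 1 + 2X.
Mole fractions y_i = n_i/n_T; K = p_A^3 / (p_D) with p_i = y_i·P.
Substituting and setting equal to 60.3 atm^2 gives a polynomial in X; the root in (0,1) is X = 0.582.
Then n_A = 1.75, n_T = 2.16, so y_A = 0.807.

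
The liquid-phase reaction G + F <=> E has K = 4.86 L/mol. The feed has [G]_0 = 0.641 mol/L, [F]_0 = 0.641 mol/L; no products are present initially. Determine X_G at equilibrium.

X = 0.572

Let X = conversion of G; extent ξ = 0.641·X mol/L.
Concentrations: [G] = 0.641 − 0.641X; [F] = 0.641 − 0.641X; [E] = 0.641X.
K = [E] / ([G] [F]).
Equating to 4.86 L/mol: the physical root is X = 0.572.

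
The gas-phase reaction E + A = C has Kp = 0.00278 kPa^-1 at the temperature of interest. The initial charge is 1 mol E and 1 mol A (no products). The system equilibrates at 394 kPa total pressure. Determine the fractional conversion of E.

Let X = conversion of E (basis 1 mol E); extent of reaction ξ = X.
Mole table: n_E = 1 − X; n_A = 1 − X; n_C = X.
n_T = Σnᵢ = 2 − X.
Mole fractions y_i = n_i/n_T; Kp = p_C / (p_E p_A) with p_i = y_i·P.
Setting this equal to 0.00278 kPa^-1 and taking the physical root (0 < X < 1) gives X = 0.309.

X = 0.309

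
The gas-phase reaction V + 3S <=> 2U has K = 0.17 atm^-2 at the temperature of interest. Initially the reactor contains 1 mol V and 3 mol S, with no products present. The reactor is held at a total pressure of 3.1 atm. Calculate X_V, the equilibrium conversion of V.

X = 0.387

Basis: 1 mol V initially; let X = conversion of V. Extent ξ = X.
Mole table: n_V = 1 − X; n_S = 3 − 3X; n_U = 2X.
Summing: n_T = 4 − 2X.
With p_i = (n_i/n_T)P, K = p_U^2 / (p_V p_S^3).
Setting this equal to 0.17 atm^-2 and taking the physical root (0 < X < 1) gives X = 0.387.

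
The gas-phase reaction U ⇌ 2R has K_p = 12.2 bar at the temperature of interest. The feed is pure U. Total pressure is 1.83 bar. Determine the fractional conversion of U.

X = 0.791

Take 1 mol U as basis and let X be its fractional conversion, so ξ = X.
Mole table: n_U = 1 − X; n_R = 2X.
Summing: n_T = 1 + X.
With p_i = (n_i/n_T)P, K_p = p_R^2 / (p_U).
Setting this equal to 12.2 bar and taking the physical root (0 < X < 1) gives X = 0.791.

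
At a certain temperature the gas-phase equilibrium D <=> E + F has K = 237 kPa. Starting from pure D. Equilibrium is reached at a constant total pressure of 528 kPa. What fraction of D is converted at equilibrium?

Take 1 mol D as basis and let X be its fractional conversion, so ξ = X.
Mole table: n_D = 1 − X; n_E = X; n_F = X.
n_T = Σnᵢ = 1 + X.
Mole fractions y_i = n_i/n_T; K = p_E p_F / (p_D) with p_i = y_i·P.
This yields a degree-2 equation in X; solving on (0,1), X = 0.557.

X = 0.557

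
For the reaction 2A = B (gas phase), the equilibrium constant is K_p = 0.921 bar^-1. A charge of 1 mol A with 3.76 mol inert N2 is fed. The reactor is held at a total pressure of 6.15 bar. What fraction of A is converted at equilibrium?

Take 1 mol A as basis and let X be its fractional conversion, so ξ = 0.5X.
Moles: n_A = 1 − X; n_B = 0.5X; n_I = 3.76 (inert).
Total moles n_T = 4.76 − 0.5X.
Mole fractions y_i = n_i/n_T; K_p = p_B / (p_A^2) with p_i = y_i·P.
Substituting and setting equal to 0.921 bar^-1 gives a polynomial in X; the root in (0,1) is X = 0.538.

X = 0.538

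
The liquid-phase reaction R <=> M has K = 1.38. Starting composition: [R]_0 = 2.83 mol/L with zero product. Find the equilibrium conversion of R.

X = 0.580

Let X = conversion of R; extent ξ = 2.83·X mol/L.
Concentrations: [R] = 2.83 − 2.83X; [M] = 2.83X.
K = [M] / ([R]).
This equals 1.38 at X = 0.580 (the root in 0 < X < 1).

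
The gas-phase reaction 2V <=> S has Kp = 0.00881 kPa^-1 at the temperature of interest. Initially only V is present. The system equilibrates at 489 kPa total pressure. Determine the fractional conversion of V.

Let X = conversion of V (basis 1 mol V); extent of reaction ξ = 0.5X.
Moles: n_V = 1 − X; n_S = 0.5X.
Total moles n_T = 1 − 0.5X.
y_i = n_i/n_T, p_i = y_i·P. Kp = p_S / (p_V^2).
Setting this equal to 0.00881 kPa^-1 and taking the physical root (0 < X < 1) gives X = 0.766.

X = 0.766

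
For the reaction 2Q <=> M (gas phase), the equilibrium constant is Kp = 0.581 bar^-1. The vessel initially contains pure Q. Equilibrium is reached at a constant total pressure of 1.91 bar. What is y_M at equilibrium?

y_M = 0.400

Basis: 1 mol Q initially; let X = conversion of Q. Extent ξ = 0.5X.
At extent ξ: n_Q = 1 − X; n_M = 0.5X.
Summing: n_T = 1 − 0.5X.
With p_i = (n_i/n_T)P, Kp = p_M / (p_Q^2).
This yields a degree-2 equation in X; solving on (0,1), X = 0.571.
Then n_M = 0.286, n_T = 0.714, so y_M = 0.400.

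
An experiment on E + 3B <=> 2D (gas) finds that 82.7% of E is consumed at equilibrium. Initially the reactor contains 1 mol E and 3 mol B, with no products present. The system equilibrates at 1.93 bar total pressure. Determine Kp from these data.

Let X = conversion of E (basis 1 mol E); extent of reaction ξ = X.
Mole table: n_E = 1 − X; n_B = 3 − 3X; n_D = 2X.
Total moles n_T = 4 − 2X.
At X = 0.827: n_E = 0.173, n_B = 0.519, n_D = 1.65, n_T = 2.35.
p_i = (n_i/n_T)·P. Kp = p_D^2 / (p_E p_B^3) = 167 bar^-2.

Kp = 167 bar^-2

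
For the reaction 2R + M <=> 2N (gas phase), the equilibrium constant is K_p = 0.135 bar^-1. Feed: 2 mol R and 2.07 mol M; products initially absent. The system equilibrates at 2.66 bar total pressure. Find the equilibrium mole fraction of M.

Basis: 2 mol R initially; let X = conversion of R. Extent ξ = X.
Mole table: n_R = 2 − 2X; n_M = 2.07 − X; n_N = 2X.
Total moles n_T = 4.07 − X.
y_i = n_i/n_T, p_i = y_i·P. K_p = p_N^2 / (p_R^2 p_M).
This yields a degree-3 equation in X; solving on (0,1), X = 0.291.
Then n_M = 1.78, n_T = 3.78, so y_M = 0.471.

y_M = 0.471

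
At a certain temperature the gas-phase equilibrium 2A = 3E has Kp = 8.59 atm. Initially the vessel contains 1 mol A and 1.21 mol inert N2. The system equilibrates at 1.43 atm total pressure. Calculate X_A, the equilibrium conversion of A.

Take 1 mol A as basis and let X be its fractional conversion, so ξ = 0.5X.
At extent ξ: n_A = 1 − X; n_E = 1.5X; n_I = 1.21 (inert).
Total moles n_T = 2.21 + 0.5X.
Mole fractions y_i = n_i/n_T; Kp = p_E^3 / (p_A^2) with p_i = y_i·P.
This yields a degree-3 equation in X; solving on (0,1), X = 0.716.

X = 0.716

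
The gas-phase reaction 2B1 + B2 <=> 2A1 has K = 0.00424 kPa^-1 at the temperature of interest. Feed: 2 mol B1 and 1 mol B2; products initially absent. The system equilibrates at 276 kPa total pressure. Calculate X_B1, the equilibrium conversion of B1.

Let X = conversion of B1 (basis 2 mol B1); extent of reaction ξ = X.
Mole table: n_B1 = 2 − 2X; n_B2 = 1 − X; n_A1 = 2X.
Total moles n_T = 3 − X.
With p_i = (n_i/n_T)P, K = p_A1^2 / (p_B1^2 p_B2).
Equating to 0.00424 kPa^-1 and solving on 0 < X < 1: X = 0.349.

X = 0.349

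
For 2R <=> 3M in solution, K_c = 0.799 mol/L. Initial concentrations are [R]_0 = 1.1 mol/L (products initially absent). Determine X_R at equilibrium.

Let X = conversion of R; extent ξ = 1.1X/2 mol/L.
Concentrations: [R] = 1.1 − 1.1X; [M] = 1.65X.
K_c = [M]^3 / ([R]^2).
This equals 0.799 at X = 0.418 (the root in 0 < X < 1).

X = 0.418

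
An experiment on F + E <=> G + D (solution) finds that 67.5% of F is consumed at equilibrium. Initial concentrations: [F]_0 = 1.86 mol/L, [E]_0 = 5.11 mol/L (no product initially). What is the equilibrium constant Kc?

Let X = conversion of F.
Concentrations: [F] = 1.86 − 1.86X; [E] = 5.11 − 1.86X; [G] = 1.86X; [D] = 1.86X.
At X = 0.675: [F] = 0.605, [E] = 3.85, [G] = 1.26, [D] = 1.26.
Kc = [G] [D] / ([F] [E]) = 0.677.

Kc = 0.677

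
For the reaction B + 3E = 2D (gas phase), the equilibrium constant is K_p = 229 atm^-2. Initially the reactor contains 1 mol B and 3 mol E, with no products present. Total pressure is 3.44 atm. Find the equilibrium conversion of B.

X = 0.879

Take 1 mol B as basis and let X be its fractional conversion, so ξ = X.
Moles: n_B = 1 − X; n_E = 3 − 3X; n_D = 2X.
Summing: n_T = 4 − 2X.
With p_i = (n_i/n_T)P, K_p = p_D^2 / (p_B p_E^3).
This yields a degree-4 equation in X; solving on (0,1), X = 0.879.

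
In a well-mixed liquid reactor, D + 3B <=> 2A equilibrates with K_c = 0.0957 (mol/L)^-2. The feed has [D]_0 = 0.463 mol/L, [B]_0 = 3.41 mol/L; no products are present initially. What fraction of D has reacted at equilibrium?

Let X = conversion of D; extent ξ = 0.463·X mol/L.
Concentrations: [D] = 0.463 − 0.463X; [B] = 3.41 − 1.39X; [A] = 0.926X.
K_c = [A]^2 / ([D] [B]^3).
Equating to 0.0957 (mol/L)^-2: the physical root is X = 0.598.

X = 0.598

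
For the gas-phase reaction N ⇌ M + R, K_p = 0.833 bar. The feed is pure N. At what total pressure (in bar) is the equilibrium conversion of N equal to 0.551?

P = 1.91 bar

Basis: 1 mol N initially; let X = conversion of N. Extent ξ = X.
Species balance: n_N = 1 − X; n_M = X; n_R = X.
Total moles n_T = 1 + X.
K_p = p_M p_R / (p_N) with p_i = (n_i/n_T)·P.
At X = 0.551: the mole-fraction product g(X) = Π y_i^ν_i = 0.436. Since K_p = g(X)·P^{1}, P = (K_p/g)^(1/1) = (0.833/0.436)^(1/1) = 1.91 bar.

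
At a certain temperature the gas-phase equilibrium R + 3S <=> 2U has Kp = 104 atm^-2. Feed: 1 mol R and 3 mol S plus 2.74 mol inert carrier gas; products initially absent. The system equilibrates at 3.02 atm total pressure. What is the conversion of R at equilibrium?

X = 0.776

Let X = conversion of R (basis 1 mol R); extent of reaction ξ = X.
Species balance: n_R = 1 − X; n_S = 3 − 3X; n_U = 2X; n_I = 2.74 (inert).
Summing: n_T = 6.74 − 2X.
With p_i = (n_i/n_T)P, Kp = p_U^2 / (p_R p_S^3).
Equating to 104 atm^-2 and solving on 0 < X < 1: X = 0.776.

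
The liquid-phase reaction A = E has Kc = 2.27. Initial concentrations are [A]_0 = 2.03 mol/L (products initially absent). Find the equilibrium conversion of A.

X = 0.694

Let X = conversion of A; extent ξ = 2.03·X mol/L.
Concentrations: [A] = 2.03 − 2.03X; [E] = 2.03X.
Kc = [E] / ([A]).
This equals 2.27 at X = 0.694 (the root in 0 < X < 1).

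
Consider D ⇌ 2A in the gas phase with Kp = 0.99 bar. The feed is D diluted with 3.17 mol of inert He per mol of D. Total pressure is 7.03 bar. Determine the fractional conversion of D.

X = 0.327

Take 1 mol D as basis and let X be its fractional conversion, so ξ = X.
At extent ξ: n_D = 1 − X; n_A = 2X; n_I = 3.17 (inert).
Summing: n_T = 4.17 + X.
y_i = n_i/n_T, p_i = y_i·P. Kp = p_A^2 / (p_D).
This yields a degree-2 equation in X; solving on (0,1), X = 0.327.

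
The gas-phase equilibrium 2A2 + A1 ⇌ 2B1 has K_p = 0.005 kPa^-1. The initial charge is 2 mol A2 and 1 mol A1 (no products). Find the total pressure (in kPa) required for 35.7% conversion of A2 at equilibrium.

Take 2 mol A2 as basis and let X be its fractional conversion, so ξ = X.
Species balance: n_A2 = 2 − 2X; n_A1 = 1 − X; n_B1 = 2X.
Summing: n_T = 3 − X.
K_p = p_B1^2 / (p_A2^2 p_A1) with p_i = (n_i/n_T)·P.
At X = 0.357: the mole-fraction product g(X) = Π y_i^ν_i = 1.267. Since K_p = g(X)·P^{-1}, P = (g/K_p)^(1/1) = (1.267/0.005)^(1/1) = 253 kPa.

P = 253 kPa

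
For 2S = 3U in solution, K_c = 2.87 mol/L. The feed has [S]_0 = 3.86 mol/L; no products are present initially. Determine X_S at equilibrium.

X = 0.420

Let X = conversion of S; extent ξ = 3.86X/2 mol/L.
Concentrations: [S] = 3.86 − 3.86X; [U] = 5.79X.
K_c = [U]^3 / ([S]^2).
Equating to 2.87 mol/L: the physical root is X = 0.420.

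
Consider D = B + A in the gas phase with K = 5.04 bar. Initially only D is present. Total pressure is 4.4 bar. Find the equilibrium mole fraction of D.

Take 1 mol D as basis and let X be its fractional conversion, so ξ = X.
Mole table: n_D = 1 − X; n_B = X; n_A = X.
Total moles n_T = 1 + X.
y_i = n_i/n_T, p_i = y_i·P. K = p_B p_A / (p_D).
This yields a degree-2 equation in X; solving on (0,1), X = 0.731.
Then n_D = 0.269, n_T = 1.73, so y_D = 0.156.

y_D = 0.156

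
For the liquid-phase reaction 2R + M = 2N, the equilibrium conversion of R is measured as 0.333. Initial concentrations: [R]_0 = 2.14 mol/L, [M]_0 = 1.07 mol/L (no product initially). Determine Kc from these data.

Let X = conversion of R.
Concentrations: [R] = 2.14 − 2.14X; [M] = 1.07 − 1.07X; [N] = 2.14X.
At X = 0.333: [R] = 1.43, [M] = 0.714, [N] = 0.713.
Kc = [N]^2 / ([R]^2 [M]) = 0.349 L/mol.

Kc = 0.349 L/mol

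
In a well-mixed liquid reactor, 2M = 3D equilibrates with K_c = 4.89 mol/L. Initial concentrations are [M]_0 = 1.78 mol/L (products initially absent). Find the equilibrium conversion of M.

X = 0.549

Let X = conversion of M; extent ξ = 1.78X/2 mol/L.
Concentrations: [M] = 1.78 − 1.78X; [D] = 2.67X.
K_c = [D]^3 / ([M]^2).
Setting equal to 4.89 and solving for X on (0,1) gives X = 0.549.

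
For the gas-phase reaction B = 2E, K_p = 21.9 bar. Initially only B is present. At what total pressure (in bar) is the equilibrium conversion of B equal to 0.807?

Take 1 mol B as basis and let X be its fractional conversion, so ξ = X.
At extent ξ: n_B = 1 − X; n_E = 2X.
Total moles n_T = 1 + X.
K_p = p_E^2 / (p_B) with p_i = (n_i/n_T)·P.
At X = 0.807: the mole-fraction product g(X) = Π y_i^ν_i = 7.47. Since K_p = g(X)·P^{1}, P = (K_p/g)^(1/1) = (21.9/7.47)^(1/1) = 2.93 bar.

P = 2.93 bar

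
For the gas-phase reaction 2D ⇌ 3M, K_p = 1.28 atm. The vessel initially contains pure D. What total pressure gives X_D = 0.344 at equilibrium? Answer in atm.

P = 4.7 atm

Let X = conversion of D (basis 1 mol D); extent of reaction ξ = 0.5X.
Moles: n_D = 1 − X; n_M = 1.5X.
n_T = Σnᵢ = 1 + 0.5X.
K_p = p_M^3 / (p_D^2) with p_i = (n_i/n_T)·P.
At X = 0.344: the mole-fraction product g(X) = Π y_i^ν_i = 0.2724. Since K_p = g(X)·P^{1}, P = (K_p/g)^(1/1) = (1.28/0.2724)^(1/1) = 4.7 atm.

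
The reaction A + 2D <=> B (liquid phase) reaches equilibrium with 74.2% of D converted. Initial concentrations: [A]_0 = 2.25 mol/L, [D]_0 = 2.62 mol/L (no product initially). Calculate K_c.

Let X = conversion of D.
Concentrations: [A] = 2.25 − 1.31X; [D] = 2.62 − 2.62X; [B] = 1.31X.
At X = 0.742: [A] = 1.28, [D] = 0.676, [B] = 0.972.
K_c = [B] / ([A] [D]^2) = 1.66 (mol/L)^-2.

K_c = 1.66 (mol/L)^-2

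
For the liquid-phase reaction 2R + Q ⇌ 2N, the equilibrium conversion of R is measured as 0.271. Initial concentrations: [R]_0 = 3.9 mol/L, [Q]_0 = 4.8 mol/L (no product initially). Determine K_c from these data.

Let X = conversion of R.
Concentrations: [R] = 3.9 − 3.9X; [Q] = 4.8 − 1.95X; [N] = 3.9X.
At X = 0.271: [R] = 2.84, [Q] = 4.27, [N] = 1.06.
K_c = [N]^2 / ([R]^2 [Q]) = 0.0324 L/mol.

K_c = 0.0324 L/mol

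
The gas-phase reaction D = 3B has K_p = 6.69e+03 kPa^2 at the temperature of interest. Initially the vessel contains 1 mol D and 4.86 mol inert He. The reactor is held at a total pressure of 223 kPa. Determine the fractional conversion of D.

X = 0.491

Let X = conversion of D (basis 1 mol D); extent of reaction ξ = X.
Species balance: n_D = 1 − X; n_B = 3X; n_I = 4.86 (inert).
n_T = Σnᵢ = 5.86 + 2X.
With p_i = (n_i/n_T)P, K_p = p_B^3 / (p_D).
This yields a degree-3 equation in X; solving on (0,1), X = 0.491.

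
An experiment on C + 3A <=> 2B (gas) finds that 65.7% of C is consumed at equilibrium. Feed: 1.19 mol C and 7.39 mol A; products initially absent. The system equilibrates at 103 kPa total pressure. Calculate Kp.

Kp = 0.000217 kPa^-2

Let X = conversion of C (basis 1.19 mol C); extent of reaction ξ = 1.19X.
Mole table: n_C = 1.19 − 1.19X; n_A = 7.39 − 3.57X; n_B = 2.38X.
Summing: n_T = 8.58 − 2.38X.
At X = 0.657: n_C = 0.408, n_A = 5.04, n_B = 1.56, n_T = 7.02.
p_i = (n_i/n_T)·P. Kp = p_B^2 / (p_C p_A^3) = 0.000217 kPa^-2.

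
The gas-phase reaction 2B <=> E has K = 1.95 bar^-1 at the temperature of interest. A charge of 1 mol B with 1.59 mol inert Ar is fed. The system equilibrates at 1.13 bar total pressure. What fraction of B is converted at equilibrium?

X = 0.490

Take 1 mol B as basis and let X be its fractional conversion, so ξ = 0.5X.
Moles: n_B = 1 − X; n_E = 0.5X; n_I = 1.59 (inert).
Summing: n_T = 2.59 − 0.5X.
Mole fractions y_i = n_i/n_T; K = p_E / (p_B^2) with p_i = y_i·P.
Equating to 1.95 bar^-1 and solving on 0 < X < 1: X = 0.490.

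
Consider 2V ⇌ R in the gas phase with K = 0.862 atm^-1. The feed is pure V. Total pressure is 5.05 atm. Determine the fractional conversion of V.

Basis: 1 mol V initially; let X = conversion of V. Extent ξ = 0.5X.
Mole table: n_V = 1 − X; n_R = 0.5X.
n_T = Σnᵢ = 1 − 0.5X.
Mole fractions y_i = n_i/n_T; K = p_R / (p_V^2) with p_i = y_i·P.
This yields a degree-2 equation in X; solving on (0,1), X = 0.767.

X = 0.767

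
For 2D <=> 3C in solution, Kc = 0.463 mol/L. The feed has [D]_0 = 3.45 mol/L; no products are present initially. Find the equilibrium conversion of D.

X = 0.275

Let X = conversion of D; extent ξ = 3.45X/2 mol/L.
Concentrations: [D] = 3.45 − 3.45X; [C] = 5.18X.
Kc = [C]^3 / ([D]^2).
Setting equal to 0.463 and solving for X on (0,1) gives X = 0.275.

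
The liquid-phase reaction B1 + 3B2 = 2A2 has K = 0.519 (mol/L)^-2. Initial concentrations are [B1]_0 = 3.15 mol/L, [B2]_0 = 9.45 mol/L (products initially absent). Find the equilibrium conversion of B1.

X = 0.664

Let X = conversion of B1; extent ξ = 3.15·X mol/L.
Concentrations: [B1] = 3.15 − 3.15X; [B2] = 9.45 − 9.45X; [A2] = 6.3X.
K = [A2]^2 / ([B1] [B2]^3).
Solving K = 0.519 for X ∈ (0,1): X = 0.664.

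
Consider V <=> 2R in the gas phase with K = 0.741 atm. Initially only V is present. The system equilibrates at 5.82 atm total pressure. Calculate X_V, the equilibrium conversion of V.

Basis: 1 mol V initially; let X = conversion of V. Extent ξ = X.
Mole table: n_V = 1 − X; n_R = 2X.
Total moles n_T = 1 + X.
With p_i = (n_i/n_T)P, K = p_R^2 / (p_V).
This yields a degree-2 equation in X; solving on (0,1), X = 0.176.

X = 0.176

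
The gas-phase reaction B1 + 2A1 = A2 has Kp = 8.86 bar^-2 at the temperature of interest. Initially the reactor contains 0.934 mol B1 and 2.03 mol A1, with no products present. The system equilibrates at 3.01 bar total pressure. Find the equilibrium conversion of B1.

Let X = conversion of B1 (basis 0.934 mol B1); extent of reaction ξ = 0.934X.
At extent ξ: n_B1 = 0.934 − 0.934X; n_A1 = 2.03 − 1.87X; n_A2 = 0.934X.
Total moles n_T = 2.96 − 1.87X.
y_i = n_i/n_T, p_i = y_i·P. Kp = p_A2 / (p_B1 p_A1^2).
This yields a degree-3 equation in X; solving on (0,1), X = 0.876.

X = 0.876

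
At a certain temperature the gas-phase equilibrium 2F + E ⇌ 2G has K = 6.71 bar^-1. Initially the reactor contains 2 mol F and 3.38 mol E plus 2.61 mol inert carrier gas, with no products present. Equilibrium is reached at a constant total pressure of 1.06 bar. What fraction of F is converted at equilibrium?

X = 0.620

Basis: 2 mol F initially; let X = conversion of F. Extent ξ = X.
At extent ξ: n_F = 2 − 2X; n_E = 3.38 − X; n_G = 2X; n_I = 2.61 (inert).
Summing: n_T = 7.99 − X.
With p_i = (n_i/n_T)P, K = p_G^2 / (p_F^2 p_E).
Setting this equal to 6.71 bar^-1 and taking the physical root (0 < X < 1) gives X = 0.620.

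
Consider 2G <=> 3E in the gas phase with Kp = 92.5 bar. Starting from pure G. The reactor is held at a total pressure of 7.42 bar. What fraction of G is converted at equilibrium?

X = 0.725

Let X = conversion of G (basis 1 mol G); extent of reaction ξ = 0.5X.
Mole table: n_G = 1 − X; n_E = 1.5X.
Summing: n_T = 1 + 0.5X.
y_i = n_i/n_T, p_i = y_i·P. Kp = p_E^3 / (p_G^2).
Substituting and setting equal to 92.5 bar gives a polynomial in X; the root in (0,1) is X = 0.725.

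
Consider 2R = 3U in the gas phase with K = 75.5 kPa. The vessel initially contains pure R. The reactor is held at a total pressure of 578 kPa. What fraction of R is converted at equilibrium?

Let X = conversion of R (basis 1 mol R); extent of reaction ξ = 0.5X.
Mole table: n_R = 1 − X; n_U = 1.5X.
Total moles n_T = 1 + 0.5X.
y_i = n_i/n_T, p_i = y_i·P. K = p_U^3 / (p_R^2).
Substituting and setting equal to 75.5 kPa gives a polynomial in X; the root in (0,1) is X = 0.283.

X = 0.283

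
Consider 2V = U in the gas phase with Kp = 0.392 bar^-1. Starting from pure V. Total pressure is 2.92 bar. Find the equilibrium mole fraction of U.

Basis: 1 mol V initially; let X = conversion of V. Extent ξ = 0.5X.
Mole table: n_V = 1 − X; n_U = 0.5X.
Summing: n_T = 1 − 0.5X.
Mole fractions y_i = n_i/n_T; Kp = p_U / (p_V^2) with p_i = y_i·P.
Equating to 0.392 bar^-1 and solving on 0 < X < 1: X = 0.577.
Then n_U = 0.288, n_T = 0.712, so y_U = 0.405.

y_U = 0.405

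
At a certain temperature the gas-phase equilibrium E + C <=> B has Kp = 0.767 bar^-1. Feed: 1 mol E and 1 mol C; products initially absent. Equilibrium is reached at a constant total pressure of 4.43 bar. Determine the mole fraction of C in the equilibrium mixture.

y_C = 0.323

Let X = conversion of E (basis 1 mol E); extent of reaction ξ = X.
Moles: n_E = 1 − X; n_C = 1 − X; n_B = X.
Summing: n_T = 2 − X.
Mole fractions y_i = n_i/n_T; Kp = p_B / (p_E p_C) with p_i = y_i·P.
Substituting and setting equal to 0.767 bar^-1 gives a polynomial in X; the root in (0,1) is X = 0.523.
Then n_C = 0.477, n_T = 1.48, so y_C = 0.323.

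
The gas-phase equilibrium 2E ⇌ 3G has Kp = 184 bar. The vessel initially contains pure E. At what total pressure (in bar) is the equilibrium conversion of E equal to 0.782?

Basis: 1 mol E initially; let X = conversion of E. Extent ξ = 0.5X.
Species balance: n_E = 1 − X; n_G = 1.5X.
Summing: n_T = 1 + 0.5X.
Kp = p_G^3 / (p_E^2) with p_i = (n_i/n_T)·P.
At X = 0.782: the mole-fraction product g(X) = Π y_i^ν_i = 24.41. Since Kp = g(X)·P^{1}, P = (Kp/g)^(1/1) = (184/24.41)^(1/1) = 7.54 bar.

P = 7.54 bar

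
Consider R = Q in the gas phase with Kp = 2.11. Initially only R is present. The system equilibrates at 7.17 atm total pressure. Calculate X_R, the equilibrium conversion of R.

X = 0.678

Basis: 1 mol R initially; let X = conversion of R. Extent ξ = X.
Moles: n_R = 1 − X; n_Q = X.
Total moles n_T = 1 (Δν = 0, constant).
Mole fractions y_i = n_i/n_T; Kp = p_Q / (p_R) with p_i = y_i·P.
This yields a degree-1 equation in X; solving on (0,1), X = 0.678.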